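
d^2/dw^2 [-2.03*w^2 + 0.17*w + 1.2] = -4.06000000000000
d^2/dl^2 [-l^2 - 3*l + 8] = -2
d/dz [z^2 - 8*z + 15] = 2*z - 8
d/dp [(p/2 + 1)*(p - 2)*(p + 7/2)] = 3*p^2/2 + 7*p/2 - 2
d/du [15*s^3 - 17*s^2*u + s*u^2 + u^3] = -17*s^2 + 2*s*u + 3*u^2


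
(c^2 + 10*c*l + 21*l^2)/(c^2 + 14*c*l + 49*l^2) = (c + 3*l)/(c + 7*l)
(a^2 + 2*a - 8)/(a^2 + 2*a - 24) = (a^2 + 2*a - 8)/(a^2 + 2*a - 24)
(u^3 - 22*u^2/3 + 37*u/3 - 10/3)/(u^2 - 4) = (3*u^2 - 16*u + 5)/(3*(u + 2))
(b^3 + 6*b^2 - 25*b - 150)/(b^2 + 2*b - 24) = (b^2 - 25)/(b - 4)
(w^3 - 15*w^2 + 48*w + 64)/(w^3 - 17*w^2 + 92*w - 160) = (w^2 - 7*w - 8)/(w^2 - 9*w + 20)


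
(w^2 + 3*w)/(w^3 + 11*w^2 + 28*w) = (w + 3)/(w^2 + 11*w + 28)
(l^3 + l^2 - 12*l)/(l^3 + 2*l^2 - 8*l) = (l - 3)/(l - 2)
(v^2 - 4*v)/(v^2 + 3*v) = (v - 4)/(v + 3)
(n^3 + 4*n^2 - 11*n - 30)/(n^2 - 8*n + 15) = (n^2 + 7*n + 10)/(n - 5)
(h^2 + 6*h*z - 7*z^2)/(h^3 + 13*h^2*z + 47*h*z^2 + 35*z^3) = (h - z)/(h^2 + 6*h*z + 5*z^2)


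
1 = 1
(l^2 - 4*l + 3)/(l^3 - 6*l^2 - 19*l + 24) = (l - 3)/(l^2 - 5*l - 24)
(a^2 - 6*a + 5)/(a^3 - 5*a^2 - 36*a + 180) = (a - 1)/(a^2 - 36)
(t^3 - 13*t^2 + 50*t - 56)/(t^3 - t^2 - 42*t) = (t^2 - 6*t + 8)/(t*(t + 6))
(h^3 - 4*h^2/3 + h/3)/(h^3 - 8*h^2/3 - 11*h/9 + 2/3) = 3*h*(h - 1)/(3*h^2 - 7*h - 6)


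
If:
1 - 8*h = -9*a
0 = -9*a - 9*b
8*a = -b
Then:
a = 0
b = 0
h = 1/8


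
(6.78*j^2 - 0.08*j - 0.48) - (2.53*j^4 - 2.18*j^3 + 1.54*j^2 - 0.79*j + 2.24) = -2.53*j^4 + 2.18*j^3 + 5.24*j^2 + 0.71*j - 2.72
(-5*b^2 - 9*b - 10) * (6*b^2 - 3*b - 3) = -30*b^4 - 39*b^3 - 18*b^2 + 57*b + 30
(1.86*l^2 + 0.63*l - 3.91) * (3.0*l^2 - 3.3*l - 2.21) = 5.58*l^4 - 4.248*l^3 - 17.9196*l^2 + 11.5107*l + 8.6411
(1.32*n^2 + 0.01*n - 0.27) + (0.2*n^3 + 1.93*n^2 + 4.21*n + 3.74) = 0.2*n^3 + 3.25*n^2 + 4.22*n + 3.47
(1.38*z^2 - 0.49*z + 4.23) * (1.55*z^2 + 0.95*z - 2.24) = 2.139*z^4 + 0.5515*z^3 + 2.9998*z^2 + 5.1161*z - 9.4752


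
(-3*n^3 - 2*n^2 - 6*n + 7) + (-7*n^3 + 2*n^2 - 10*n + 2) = -10*n^3 - 16*n + 9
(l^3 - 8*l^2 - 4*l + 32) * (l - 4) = l^4 - 12*l^3 + 28*l^2 + 48*l - 128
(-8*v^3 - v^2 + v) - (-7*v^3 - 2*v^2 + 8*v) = -v^3 + v^2 - 7*v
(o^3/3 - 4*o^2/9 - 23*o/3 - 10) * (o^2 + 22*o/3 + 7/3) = o^5/3 + 2*o^4 - 274*o^3/27 - 1816*o^2/27 - 821*o/9 - 70/3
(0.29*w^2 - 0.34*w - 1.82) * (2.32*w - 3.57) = 0.6728*w^3 - 1.8241*w^2 - 3.0086*w + 6.4974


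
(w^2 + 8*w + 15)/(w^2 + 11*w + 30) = (w + 3)/(w + 6)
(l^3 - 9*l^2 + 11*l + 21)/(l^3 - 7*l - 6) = (l - 7)/(l + 2)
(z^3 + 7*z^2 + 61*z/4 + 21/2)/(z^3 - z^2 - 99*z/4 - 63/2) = (z + 2)/(z - 6)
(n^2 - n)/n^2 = (n - 1)/n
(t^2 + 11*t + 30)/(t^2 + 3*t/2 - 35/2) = 2*(t + 6)/(2*t - 7)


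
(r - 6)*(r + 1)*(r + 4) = r^3 - r^2 - 26*r - 24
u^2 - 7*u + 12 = (u - 4)*(u - 3)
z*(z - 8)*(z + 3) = z^3 - 5*z^2 - 24*z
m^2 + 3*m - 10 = (m - 2)*(m + 5)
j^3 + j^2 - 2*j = j*(j - 1)*(j + 2)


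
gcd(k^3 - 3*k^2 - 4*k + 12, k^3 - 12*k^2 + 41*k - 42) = k^2 - 5*k + 6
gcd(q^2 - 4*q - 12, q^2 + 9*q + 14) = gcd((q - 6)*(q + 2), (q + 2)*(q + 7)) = q + 2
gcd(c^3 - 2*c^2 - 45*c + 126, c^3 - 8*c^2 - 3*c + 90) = c - 6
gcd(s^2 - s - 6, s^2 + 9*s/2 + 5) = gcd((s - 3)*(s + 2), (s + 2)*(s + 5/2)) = s + 2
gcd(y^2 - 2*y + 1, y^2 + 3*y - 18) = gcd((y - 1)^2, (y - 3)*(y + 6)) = 1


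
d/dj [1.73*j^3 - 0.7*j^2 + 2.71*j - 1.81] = 5.19*j^2 - 1.4*j + 2.71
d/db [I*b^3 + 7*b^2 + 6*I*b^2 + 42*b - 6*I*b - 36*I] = 3*I*b^2 + b*(14 + 12*I) + 42 - 6*I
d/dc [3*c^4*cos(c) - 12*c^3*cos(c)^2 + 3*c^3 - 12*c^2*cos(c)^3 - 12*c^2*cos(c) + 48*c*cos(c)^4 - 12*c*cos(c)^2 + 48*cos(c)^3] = -3*c^4*sin(c) + 12*c^3*sin(2*c) + 12*c^3*cos(c) + 21*c^2*sin(c) + 9*c^2*sin(3*c) - 18*c^2*cos(2*c) - 9*c^2 - 36*c*sin(2*c) - 24*c*sin(4*c) - 42*c*cos(c) - 6*c*cos(3*c) - 36*sin(c) - 36*sin(3*c) + 12*cos(2*c)^2 + 18*cos(2*c) + 6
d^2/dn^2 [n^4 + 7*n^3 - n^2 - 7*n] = 12*n^2 + 42*n - 2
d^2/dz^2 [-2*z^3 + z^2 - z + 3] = 2 - 12*z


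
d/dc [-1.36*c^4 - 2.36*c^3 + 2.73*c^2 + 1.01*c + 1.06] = -5.44*c^3 - 7.08*c^2 + 5.46*c + 1.01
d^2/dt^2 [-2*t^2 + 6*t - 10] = -4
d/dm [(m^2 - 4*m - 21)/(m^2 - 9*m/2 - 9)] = 2*(-m^2 + 48*m - 117)/(4*m^4 - 36*m^3 + 9*m^2 + 324*m + 324)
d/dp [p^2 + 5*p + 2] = 2*p + 5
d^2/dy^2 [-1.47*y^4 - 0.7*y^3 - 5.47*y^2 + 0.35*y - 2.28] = -17.64*y^2 - 4.2*y - 10.94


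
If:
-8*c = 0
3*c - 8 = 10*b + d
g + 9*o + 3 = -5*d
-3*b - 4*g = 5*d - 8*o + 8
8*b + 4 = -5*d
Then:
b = -6/7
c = 0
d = 4/7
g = -425/154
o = -53/154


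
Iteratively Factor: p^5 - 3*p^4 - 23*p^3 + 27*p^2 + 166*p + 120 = (p + 3)*(p^4 - 6*p^3 - 5*p^2 + 42*p + 40) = (p + 1)*(p + 3)*(p^3 - 7*p^2 + 2*p + 40) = (p - 4)*(p + 1)*(p + 3)*(p^2 - 3*p - 10) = (p - 5)*(p - 4)*(p + 1)*(p + 3)*(p + 2)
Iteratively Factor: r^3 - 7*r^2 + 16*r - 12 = (r - 2)*(r^2 - 5*r + 6) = (r - 3)*(r - 2)*(r - 2)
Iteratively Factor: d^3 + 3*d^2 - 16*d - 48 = (d + 3)*(d^2 - 16) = (d + 3)*(d + 4)*(d - 4)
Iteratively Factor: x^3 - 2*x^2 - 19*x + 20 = (x - 1)*(x^2 - x - 20) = (x - 5)*(x - 1)*(x + 4)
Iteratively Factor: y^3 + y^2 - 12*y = (y + 4)*(y^2 - 3*y) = y*(y + 4)*(y - 3)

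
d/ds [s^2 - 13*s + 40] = 2*s - 13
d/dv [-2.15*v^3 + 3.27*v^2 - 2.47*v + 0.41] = -6.45*v^2 + 6.54*v - 2.47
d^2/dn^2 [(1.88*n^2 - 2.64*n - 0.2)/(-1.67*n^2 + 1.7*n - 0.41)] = (4.050752*n^3 + 11.070096*n^2 - 14.252448*n + 3.930224)/(4.657463*n^6 - 14.22339*n^5 + 17.909247*n^4 - 11.89694*n^3 + 4.396881*n^2 - 0.85731*n + 0.068921)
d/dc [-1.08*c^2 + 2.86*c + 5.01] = 2.86 - 2.16*c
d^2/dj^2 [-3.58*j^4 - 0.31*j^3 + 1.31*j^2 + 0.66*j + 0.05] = -42.96*j^2 - 1.86*j + 2.62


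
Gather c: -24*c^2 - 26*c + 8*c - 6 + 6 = -24*c^2 - 18*c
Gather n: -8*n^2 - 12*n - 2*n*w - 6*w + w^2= -8*n^2 + n*(-2*w - 12) + w^2 - 6*w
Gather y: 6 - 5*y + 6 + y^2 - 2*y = y^2 - 7*y + 12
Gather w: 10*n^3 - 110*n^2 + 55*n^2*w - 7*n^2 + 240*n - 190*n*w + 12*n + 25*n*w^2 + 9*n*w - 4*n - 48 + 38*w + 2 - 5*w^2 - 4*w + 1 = 10*n^3 - 117*n^2 + 248*n + w^2*(25*n - 5) + w*(55*n^2 - 181*n + 34) - 45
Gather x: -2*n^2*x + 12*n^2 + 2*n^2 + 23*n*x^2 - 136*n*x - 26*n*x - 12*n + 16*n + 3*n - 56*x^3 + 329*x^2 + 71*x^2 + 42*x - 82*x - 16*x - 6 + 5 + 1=14*n^2 + 7*n - 56*x^3 + x^2*(23*n + 400) + x*(-2*n^2 - 162*n - 56)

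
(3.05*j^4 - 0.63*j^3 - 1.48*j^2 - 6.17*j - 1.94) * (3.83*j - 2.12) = 11.6815*j^5 - 8.8789*j^4 - 4.3328*j^3 - 20.4935*j^2 + 5.6502*j + 4.1128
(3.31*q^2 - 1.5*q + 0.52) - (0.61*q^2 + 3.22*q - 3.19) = 2.7*q^2 - 4.72*q + 3.71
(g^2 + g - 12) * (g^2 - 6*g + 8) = g^4 - 5*g^3 - 10*g^2 + 80*g - 96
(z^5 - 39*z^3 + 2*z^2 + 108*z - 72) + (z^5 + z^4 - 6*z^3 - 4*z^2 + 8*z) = 2*z^5 + z^4 - 45*z^3 - 2*z^2 + 116*z - 72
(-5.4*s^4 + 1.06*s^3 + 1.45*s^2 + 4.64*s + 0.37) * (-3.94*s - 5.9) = 21.276*s^5 + 27.6836*s^4 - 11.967*s^3 - 26.8366*s^2 - 28.8338*s - 2.183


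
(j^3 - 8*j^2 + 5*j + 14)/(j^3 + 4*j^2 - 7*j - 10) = (j - 7)/(j + 5)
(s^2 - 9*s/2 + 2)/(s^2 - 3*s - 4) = (s - 1/2)/(s + 1)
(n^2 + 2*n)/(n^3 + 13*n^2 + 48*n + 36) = n*(n + 2)/(n^3 + 13*n^2 + 48*n + 36)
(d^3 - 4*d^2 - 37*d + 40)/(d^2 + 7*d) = (d^3 - 4*d^2 - 37*d + 40)/(d*(d + 7))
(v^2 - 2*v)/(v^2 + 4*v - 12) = v/(v + 6)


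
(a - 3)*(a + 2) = a^2 - a - 6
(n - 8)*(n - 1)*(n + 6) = n^3 - 3*n^2 - 46*n + 48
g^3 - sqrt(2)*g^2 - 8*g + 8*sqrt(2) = (g - 2*sqrt(2))*(g - sqrt(2))*(g + 2*sqrt(2))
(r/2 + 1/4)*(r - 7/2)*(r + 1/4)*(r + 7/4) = r^4/2 - r^3/2 - 117*r^2/32 - 77*r/32 - 49/128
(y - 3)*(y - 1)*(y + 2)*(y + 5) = y^4 + 3*y^3 - 15*y^2 - 19*y + 30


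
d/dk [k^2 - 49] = 2*k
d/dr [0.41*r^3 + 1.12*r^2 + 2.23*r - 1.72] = 1.23*r^2 + 2.24*r + 2.23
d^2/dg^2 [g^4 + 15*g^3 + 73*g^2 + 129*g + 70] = 12*g^2 + 90*g + 146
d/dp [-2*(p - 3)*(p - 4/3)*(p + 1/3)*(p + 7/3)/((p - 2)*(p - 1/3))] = 4*(-81*p^5 + 351*p^4 - 423*p^3 - 210*p^2 + 618*p - 491)/(9*(9*p^4 - 42*p^3 + 61*p^2 - 28*p + 4))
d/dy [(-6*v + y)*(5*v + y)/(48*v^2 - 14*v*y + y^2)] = -13*v/(64*v^2 - 16*v*y + y^2)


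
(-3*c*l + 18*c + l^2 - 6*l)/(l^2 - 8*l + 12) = (-3*c + l)/(l - 2)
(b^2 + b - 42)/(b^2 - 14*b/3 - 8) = 3*(b + 7)/(3*b + 4)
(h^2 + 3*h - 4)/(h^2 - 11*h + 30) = (h^2 + 3*h - 4)/(h^2 - 11*h + 30)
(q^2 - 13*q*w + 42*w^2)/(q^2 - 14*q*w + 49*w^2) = (q - 6*w)/(q - 7*w)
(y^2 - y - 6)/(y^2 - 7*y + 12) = (y + 2)/(y - 4)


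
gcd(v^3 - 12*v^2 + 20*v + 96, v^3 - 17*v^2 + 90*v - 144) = v^2 - 14*v + 48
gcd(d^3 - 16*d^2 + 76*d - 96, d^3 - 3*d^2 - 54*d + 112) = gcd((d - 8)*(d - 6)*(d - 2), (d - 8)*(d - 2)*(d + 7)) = d^2 - 10*d + 16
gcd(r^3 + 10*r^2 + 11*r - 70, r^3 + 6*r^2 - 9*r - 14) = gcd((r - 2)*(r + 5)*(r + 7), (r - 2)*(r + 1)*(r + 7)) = r^2 + 5*r - 14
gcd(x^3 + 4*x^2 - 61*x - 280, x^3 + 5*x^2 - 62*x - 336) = x^2 - x - 56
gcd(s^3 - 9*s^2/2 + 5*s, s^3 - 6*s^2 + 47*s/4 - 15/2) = s^2 - 9*s/2 + 5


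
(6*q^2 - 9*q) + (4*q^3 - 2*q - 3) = 4*q^3 + 6*q^2 - 11*q - 3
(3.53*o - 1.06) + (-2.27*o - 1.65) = 1.26*o - 2.71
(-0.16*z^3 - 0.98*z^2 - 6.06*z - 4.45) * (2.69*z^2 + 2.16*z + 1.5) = -0.4304*z^5 - 2.9818*z^4 - 18.6582*z^3 - 26.5301*z^2 - 18.702*z - 6.675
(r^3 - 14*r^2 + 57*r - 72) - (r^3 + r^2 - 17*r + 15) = -15*r^2 + 74*r - 87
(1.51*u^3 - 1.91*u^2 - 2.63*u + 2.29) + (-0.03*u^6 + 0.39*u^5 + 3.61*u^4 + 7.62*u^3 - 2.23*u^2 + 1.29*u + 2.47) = -0.03*u^6 + 0.39*u^5 + 3.61*u^4 + 9.13*u^3 - 4.14*u^2 - 1.34*u + 4.76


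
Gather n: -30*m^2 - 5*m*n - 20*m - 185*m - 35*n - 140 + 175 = -30*m^2 - 205*m + n*(-5*m - 35) + 35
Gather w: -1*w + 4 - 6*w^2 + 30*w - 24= -6*w^2 + 29*w - 20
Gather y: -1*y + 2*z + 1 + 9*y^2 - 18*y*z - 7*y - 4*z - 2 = 9*y^2 + y*(-18*z - 8) - 2*z - 1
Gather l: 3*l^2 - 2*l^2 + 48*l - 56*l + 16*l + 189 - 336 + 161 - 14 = l^2 + 8*l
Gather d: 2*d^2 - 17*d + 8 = 2*d^2 - 17*d + 8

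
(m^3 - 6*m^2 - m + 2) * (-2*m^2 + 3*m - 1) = -2*m^5 + 15*m^4 - 17*m^3 - m^2 + 7*m - 2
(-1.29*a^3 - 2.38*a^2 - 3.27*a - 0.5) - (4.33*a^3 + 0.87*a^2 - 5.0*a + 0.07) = -5.62*a^3 - 3.25*a^2 + 1.73*a - 0.57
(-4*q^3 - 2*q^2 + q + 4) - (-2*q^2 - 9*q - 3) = -4*q^3 + 10*q + 7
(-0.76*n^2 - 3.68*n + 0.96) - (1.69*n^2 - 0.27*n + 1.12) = -2.45*n^2 - 3.41*n - 0.16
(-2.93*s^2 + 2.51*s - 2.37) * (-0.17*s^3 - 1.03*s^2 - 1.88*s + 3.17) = 0.4981*s^5 + 2.5912*s^4 + 3.326*s^3 - 11.5658*s^2 + 12.4123*s - 7.5129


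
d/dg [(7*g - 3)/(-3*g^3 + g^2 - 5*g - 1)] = (-21*g^3 + 7*g^2 - 35*g + (7*g - 3)*(9*g^2 - 2*g + 5) - 7)/(3*g^3 - g^2 + 5*g + 1)^2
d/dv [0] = 0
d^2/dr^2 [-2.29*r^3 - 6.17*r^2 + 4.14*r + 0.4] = -13.74*r - 12.34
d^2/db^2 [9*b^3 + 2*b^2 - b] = 54*b + 4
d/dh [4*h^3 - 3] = 12*h^2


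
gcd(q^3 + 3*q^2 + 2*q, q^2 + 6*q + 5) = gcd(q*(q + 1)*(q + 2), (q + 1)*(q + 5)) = q + 1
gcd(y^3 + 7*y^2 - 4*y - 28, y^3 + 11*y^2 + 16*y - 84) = y^2 + 5*y - 14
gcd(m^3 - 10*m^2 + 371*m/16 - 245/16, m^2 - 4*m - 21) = m - 7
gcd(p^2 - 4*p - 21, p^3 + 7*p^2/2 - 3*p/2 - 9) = p + 3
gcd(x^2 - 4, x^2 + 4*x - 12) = x - 2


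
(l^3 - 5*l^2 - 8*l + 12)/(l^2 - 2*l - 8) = (l^2 - 7*l + 6)/(l - 4)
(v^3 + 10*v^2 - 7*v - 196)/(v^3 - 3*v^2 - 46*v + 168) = (v + 7)/(v - 6)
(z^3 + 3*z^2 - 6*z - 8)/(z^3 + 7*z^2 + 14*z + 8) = (z - 2)/(z + 2)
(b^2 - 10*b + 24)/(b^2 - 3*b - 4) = (b - 6)/(b + 1)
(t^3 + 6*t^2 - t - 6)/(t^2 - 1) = t + 6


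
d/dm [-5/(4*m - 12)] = 5/(4*(m - 3)^2)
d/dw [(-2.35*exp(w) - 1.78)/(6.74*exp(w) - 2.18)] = 17.1202*exp(w)/(6.74*exp(w) - 2.18)^2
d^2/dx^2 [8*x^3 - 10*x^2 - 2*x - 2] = 48*x - 20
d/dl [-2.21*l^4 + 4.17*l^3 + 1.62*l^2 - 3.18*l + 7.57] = -8.84*l^3 + 12.51*l^2 + 3.24*l - 3.18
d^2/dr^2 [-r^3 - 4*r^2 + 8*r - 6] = -6*r - 8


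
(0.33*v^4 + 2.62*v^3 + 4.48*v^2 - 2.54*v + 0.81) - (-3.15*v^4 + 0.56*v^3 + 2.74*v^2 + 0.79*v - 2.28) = 3.48*v^4 + 2.06*v^3 + 1.74*v^2 - 3.33*v + 3.09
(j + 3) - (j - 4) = 7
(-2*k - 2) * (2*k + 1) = -4*k^2 - 6*k - 2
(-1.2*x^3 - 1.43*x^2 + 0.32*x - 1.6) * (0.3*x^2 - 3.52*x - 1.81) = -0.36*x^5 + 3.795*x^4 + 7.3016*x^3 + 0.9819*x^2 + 5.0528*x + 2.896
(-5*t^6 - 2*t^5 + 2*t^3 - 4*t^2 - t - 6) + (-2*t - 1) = -5*t^6 - 2*t^5 + 2*t^3 - 4*t^2 - 3*t - 7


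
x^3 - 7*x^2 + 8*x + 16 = (x - 4)^2*(x + 1)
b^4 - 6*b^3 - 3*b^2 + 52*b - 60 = (b - 5)*(b - 2)^2*(b + 3)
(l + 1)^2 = l^2 + 2*l + 1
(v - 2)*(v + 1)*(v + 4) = v^3 + 3*v^2 - 6*v - 8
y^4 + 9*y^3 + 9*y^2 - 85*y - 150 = (y - 3)*(y + 2)*(y + 5)^2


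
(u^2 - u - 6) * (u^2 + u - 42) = u^4 - 49*u^2 + 36*u + 252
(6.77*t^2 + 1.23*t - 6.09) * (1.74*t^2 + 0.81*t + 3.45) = 11.7798*t^4 + 7.6239*t^3 + 13.7562*t^2 - 0.6894*t - 21.0105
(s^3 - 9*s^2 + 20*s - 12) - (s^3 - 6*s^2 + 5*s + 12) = -3*s^2 + 15*s - 24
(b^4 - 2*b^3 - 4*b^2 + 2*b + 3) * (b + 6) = b^5 + 4*b^4 - 16*b^3 - 22*b^2 + 15*b + 18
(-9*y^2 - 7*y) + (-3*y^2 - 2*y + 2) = -12*y^2 - 9*y + 2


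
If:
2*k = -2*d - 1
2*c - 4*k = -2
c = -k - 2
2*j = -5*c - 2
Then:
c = -5/3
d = -1/6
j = 19/6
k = -1/3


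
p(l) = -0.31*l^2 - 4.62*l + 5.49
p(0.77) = 1.75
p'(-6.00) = -0.90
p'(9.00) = -10.20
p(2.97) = -10.97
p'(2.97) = -6.46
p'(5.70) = -8.15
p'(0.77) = -5.10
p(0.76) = 1.80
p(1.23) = -0.66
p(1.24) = -0.72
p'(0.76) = -5.09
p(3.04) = -11.42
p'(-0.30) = -4.43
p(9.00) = -61.20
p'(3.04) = -6.50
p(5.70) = -30.92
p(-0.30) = 6.85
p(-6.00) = 22.05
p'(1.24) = -5.39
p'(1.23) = -5.38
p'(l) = -0.62*l - 4.62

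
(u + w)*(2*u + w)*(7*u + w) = 14*u^3 + 23*u^2*w + 10*u*w^2 + w^3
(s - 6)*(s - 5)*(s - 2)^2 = s^4 - 15*s^3 + 78*s^2 - 164*s + 120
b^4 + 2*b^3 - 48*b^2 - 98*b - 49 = (b - 7)*(b + 1)^2*(b + 7)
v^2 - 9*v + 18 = (v - 6)*(v - 3)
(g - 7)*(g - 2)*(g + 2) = g^3 - 7*g^2 - 4*g + 28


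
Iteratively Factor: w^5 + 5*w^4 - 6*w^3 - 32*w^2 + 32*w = (w)*(w^4 + 5*w^3 - 6*w^2 - 32*w + 32) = w*(w + 4)*(w^3 + w^2 - 10*w + 8) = w*(w + 4)^2*(w^2 - 3*w + 2) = w*(w - 2)*(w + 4)^2*(w - 1)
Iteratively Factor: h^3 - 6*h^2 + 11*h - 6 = (h - 2)*(h^2 - 4*h + 3) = (h - 3)*(h - 2)*(h - 1)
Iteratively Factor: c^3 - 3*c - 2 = (c + 1)*(c^2 - c - 2) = (c + 1)^2*(c - 2)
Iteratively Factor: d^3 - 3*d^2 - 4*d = (d + 1)*(d^2 - 4*d) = d*(d + 1)*(d - 4)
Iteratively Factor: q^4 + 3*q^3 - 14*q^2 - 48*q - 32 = (q + 2)*(q^3 + q^2 - 16*q - 16) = (q + 2)*(q + 4)*(q^2 - 3*q - 4) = (q - 4)*(q + 2)*(q + 4)*(q + 1)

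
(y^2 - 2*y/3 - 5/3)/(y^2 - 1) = (y - 5/3)/(y - 1)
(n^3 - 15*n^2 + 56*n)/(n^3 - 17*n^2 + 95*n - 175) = n*(n - 8)/(n^2 - 10*n + 25)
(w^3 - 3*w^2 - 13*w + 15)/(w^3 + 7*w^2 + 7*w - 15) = (w - 5)/(w + 5)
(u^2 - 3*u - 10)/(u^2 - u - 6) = (u - 5)/(u - 3)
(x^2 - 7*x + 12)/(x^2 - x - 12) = (x - 3)/(x + 3)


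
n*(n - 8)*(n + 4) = n^3 - 4*n^2 - 32*n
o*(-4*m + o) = -4*m*o + o^2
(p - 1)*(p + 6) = p^2 + 5*p - 6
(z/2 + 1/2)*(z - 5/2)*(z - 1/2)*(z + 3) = z^4/2 + z^3/2 - 31*z^2/8 - 2*z + 15/8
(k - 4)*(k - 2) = k^2 - 6*k + 8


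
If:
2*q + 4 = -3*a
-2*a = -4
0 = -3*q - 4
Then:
No Solution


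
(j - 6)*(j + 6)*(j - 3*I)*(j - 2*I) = j^4 - 5*I*j^3 - 42*j^2 + 180*I*j + 216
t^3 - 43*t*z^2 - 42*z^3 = (t - 7*z)*(t + z)*(t + 6*z)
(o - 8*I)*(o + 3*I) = o^2 - 5*I*o + 24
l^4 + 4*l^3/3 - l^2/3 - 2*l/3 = l*(l - 2/3)*(l + 1)^2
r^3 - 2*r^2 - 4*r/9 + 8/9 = (r - 2)*(r - 2/3)*(r + 2/3)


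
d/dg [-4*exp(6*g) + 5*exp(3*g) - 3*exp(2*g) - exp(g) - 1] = (-24*exp(5*g) + 15*exp(2*g) - 6*exp(g) - 1)*exp(g)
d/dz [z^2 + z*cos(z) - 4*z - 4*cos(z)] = -z*sin(z) + 2*z + 4*sin(z) + cos(z) - 4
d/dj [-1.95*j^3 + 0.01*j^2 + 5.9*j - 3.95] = -5.85*j^2 + 0.02*j + 5.9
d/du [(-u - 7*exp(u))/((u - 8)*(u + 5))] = (-7*u^2*exp(u) + u^2 + 35*u*exp(u) + 259*exp(u) + 40)/(u^4 - 6*u^3 - 71*u^2 + 240*u + 1600)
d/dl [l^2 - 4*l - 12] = 2*l - 4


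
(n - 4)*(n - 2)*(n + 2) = n^3 - 4*n^2 - 4*n + 16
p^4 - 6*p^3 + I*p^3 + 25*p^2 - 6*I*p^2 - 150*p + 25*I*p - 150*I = (p - 6)*(p - 5*I)*(p + I)*(p + 5*I)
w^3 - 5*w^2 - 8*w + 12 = (w - 6)*(w - 1)*(w + 2)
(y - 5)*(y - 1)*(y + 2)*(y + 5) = y^4 + y^3 - 27*y^2 - 25*y + 50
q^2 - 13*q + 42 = (q - 7)*(q - 6)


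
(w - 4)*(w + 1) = w^2 - 3*w - 4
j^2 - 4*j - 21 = (j - 7)*(j + 3)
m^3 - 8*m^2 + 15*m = m*(m - 5)*(m - 3)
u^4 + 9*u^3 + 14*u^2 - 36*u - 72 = (u - 2)*(u + 2)*(u + 3)*(u + 6)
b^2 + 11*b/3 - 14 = (b - 7/3)*(b + 6)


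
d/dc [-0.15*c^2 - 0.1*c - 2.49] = -0.3*c - 0.1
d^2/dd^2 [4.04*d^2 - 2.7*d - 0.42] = 8.08000000000000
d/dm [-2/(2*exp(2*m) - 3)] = 8*exp(2*m)/(2*exp(2*m) - 3)^2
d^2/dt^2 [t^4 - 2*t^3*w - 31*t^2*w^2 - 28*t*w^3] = 12*t^2 - 12*t*w - 62*w^2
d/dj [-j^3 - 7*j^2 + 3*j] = -3*j^2 - 14*j + 3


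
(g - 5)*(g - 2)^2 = g^3 - 9*g^2 + 24*g - 20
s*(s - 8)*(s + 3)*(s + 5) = s^4 - 49*s^2 - 120*s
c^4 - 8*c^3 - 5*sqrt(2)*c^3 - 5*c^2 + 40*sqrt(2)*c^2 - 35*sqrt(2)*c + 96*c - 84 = (c - 7)*(c - 1)*(c - 6*sqrt(2))*(c + sqrt(2))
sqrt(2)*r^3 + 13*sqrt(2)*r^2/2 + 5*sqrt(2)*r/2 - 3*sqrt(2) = (r - 1/2)*(r + 6)*(sqrt(2)*r + sqrt(2))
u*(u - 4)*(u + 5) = u^3 + u^2 - 20*u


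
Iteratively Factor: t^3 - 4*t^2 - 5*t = (t + 1)*(t^2 - 5*t) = t*(t + 1)*(t - 5)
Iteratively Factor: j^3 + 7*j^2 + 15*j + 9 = (j + 3)*(j^2 + 4*j + 3) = (j + 1)*(j + 3)*(j + 3)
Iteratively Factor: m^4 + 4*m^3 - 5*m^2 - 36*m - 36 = (m + 2)*(m^3 + 2*m^2 - 9*m - 18) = (m + 2)*(m + 3)*(m^2 - m - 6) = (m - 3)*(m + 2)*(m + 3)*(m + 2)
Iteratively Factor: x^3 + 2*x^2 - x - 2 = (x + 1)*(x^2 + x - 2) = (x - 1)*(x + 1)*(x + 2)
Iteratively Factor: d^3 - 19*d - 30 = (d + 3)*(d^2 - 3*d - 10) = (d + 2)*(d + 3)*(d - 5)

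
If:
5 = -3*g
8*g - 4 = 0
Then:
No Solution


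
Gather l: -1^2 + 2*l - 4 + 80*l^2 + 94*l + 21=80*l^2 + 96*l + 16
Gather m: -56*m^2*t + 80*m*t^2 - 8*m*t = -56*m^2*t + m*(80*t^2 - 8*t)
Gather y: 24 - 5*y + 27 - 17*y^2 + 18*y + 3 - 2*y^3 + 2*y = -2*y^3 - 17*y^2 + 15*y + 54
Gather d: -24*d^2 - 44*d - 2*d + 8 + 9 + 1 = -24*d^2 - 46*d + 18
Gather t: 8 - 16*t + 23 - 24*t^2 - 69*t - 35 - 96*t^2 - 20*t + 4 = -120*t^2 - 105*t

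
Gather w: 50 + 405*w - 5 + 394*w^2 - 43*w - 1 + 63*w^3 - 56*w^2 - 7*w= 63*w^3 + 338*w^2 + 355*w + 44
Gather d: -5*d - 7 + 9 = 2 - 5*d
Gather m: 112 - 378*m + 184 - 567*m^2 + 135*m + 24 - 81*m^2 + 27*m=-648*m^2 - 216*m + 320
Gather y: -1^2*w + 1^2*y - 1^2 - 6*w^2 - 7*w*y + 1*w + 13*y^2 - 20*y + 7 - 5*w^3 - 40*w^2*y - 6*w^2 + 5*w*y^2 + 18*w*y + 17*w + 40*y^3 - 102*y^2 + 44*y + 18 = -5*w^3 - 12*w^2 + 17*w + 40*y^3 + y^2*(5*w - 89) + y*(-40*w^2 + 11*w + 25) + 24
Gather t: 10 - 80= -70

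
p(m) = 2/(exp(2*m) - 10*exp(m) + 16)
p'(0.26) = 0.86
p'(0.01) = 0.34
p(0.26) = 0.42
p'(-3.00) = 0.00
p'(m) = 2*(-2*exp(2*m) + 10*exp(m))/(exp(2*m) - 10*exp(m) + 16)^2 = 4*(5 - exp(m))*exp(m)/(exp(2*m) - 10*exp(m) + 16)^2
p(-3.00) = 0.13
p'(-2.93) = 0.00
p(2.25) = 0.18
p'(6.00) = 0.00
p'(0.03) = 0.36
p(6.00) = 0.00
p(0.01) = 0.29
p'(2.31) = -0.73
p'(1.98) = -4.12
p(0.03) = 0.30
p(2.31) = 0.12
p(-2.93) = 0.13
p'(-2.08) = 0.01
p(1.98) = -0.50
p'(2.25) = -1.37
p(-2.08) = 0.14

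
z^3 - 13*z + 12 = (z - 3)*(z - 1)*(z + 4)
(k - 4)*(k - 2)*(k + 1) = k^3 - 5*k^2 + 2*k + 8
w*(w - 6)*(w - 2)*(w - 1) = w^4 - 9*w^3 + 20*w^2 - 12*w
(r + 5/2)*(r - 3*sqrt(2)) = r^2 - 3*sqrt(2)*r + 5*r/2 - 15*sqrt(2)/2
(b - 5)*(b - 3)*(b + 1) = b^3 - 7*b^2 + 7*b + 15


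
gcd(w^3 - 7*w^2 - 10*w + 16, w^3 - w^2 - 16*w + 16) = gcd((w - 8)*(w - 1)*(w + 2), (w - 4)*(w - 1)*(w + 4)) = w - 1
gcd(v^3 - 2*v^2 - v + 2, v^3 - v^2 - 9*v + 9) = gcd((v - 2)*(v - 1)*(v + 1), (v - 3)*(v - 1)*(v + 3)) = v - 1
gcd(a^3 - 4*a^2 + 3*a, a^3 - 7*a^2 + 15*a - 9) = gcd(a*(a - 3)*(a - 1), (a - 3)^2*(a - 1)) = a^2 - 4*a + 3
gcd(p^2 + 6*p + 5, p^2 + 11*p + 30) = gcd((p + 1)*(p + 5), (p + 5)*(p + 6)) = p + 5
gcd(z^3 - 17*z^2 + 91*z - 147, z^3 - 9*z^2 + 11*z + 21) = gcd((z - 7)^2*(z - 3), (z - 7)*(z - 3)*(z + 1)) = z^2 - 10*z + 21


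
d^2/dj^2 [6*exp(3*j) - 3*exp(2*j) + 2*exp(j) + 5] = (54*exp(2*j) - 12*exp(j) + 2)*exp(j)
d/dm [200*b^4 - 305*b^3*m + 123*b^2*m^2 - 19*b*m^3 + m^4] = -305*b^3 + 246*b^2*m - 57*b*m^2 + 4*m^3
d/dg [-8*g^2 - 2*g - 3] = -16*g - 2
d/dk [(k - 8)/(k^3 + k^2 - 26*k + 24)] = (k^3 + k^2 - 26*k - (k - 8)*(3*k^2 + 2*k - 26) + 24)/(k^3 + k^2 - 26*k + 24)^2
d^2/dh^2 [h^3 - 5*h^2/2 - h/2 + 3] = 6*h - 5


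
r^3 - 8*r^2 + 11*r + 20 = (r - 5)*(r - 4)*(r + 1)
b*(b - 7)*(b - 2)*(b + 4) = b^4 - 5*b^3 - 22*b^2 + 56*b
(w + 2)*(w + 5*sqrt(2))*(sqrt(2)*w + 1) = sqrt(2)*w^3 + 2*sqrt(2)*w^2 + 11*w^2 + 5*sqrt(2)*w + 22*w + 10*sqrt(2)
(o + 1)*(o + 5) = o^2 + 6*o + 5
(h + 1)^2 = h^2 + 2*h + 1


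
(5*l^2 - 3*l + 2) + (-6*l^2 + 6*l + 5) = -l^2 + 3*l + 7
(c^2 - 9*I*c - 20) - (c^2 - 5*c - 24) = 5*c - 9*I*c + 4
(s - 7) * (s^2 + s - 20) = s^3 - 6*s^2 - 27*s + 140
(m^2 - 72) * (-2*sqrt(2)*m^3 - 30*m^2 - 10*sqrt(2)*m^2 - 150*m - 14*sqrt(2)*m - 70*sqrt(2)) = -2*sqrt(2)*m^5 - 30*m^4 - 10*sqrt(2)*m^4 - 150*m^3 + 130*sqrt(2)*m^3 + 650*sqrt(2)*m^2 + 2160*m^2 + 1008*sqrt(2)*m + 10800*m + 5040*sqrt(2)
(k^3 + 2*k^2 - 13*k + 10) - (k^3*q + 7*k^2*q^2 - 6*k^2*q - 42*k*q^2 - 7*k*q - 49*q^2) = -k^3*q + k^3 - 7*k^2*q^2 + 6*k^2*q + 2*k^2 + 42*k*q^2 + 7*k*q - 13*k + 49*q^2 + 10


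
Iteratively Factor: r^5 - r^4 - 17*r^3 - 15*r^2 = (r)*(r^4 - r^3 - 17*r^2 - 15*r) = r*(r + 3)*(r^3 - 4*r^2 - 5*r) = r^2*(r + 3)*(r^2 - 4*r - 5) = r^2*(r + 1)*(r + 3)*(r - 5)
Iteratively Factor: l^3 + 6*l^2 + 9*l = (l + 3)*(l^2 + 3*l) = l*(l + 3)*(l + 3)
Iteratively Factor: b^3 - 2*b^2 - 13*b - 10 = (b + 2)*(b^2 - 4*b - 5) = (b + 1)*(b + 2)*(b - 5)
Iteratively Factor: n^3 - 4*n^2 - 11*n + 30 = (n - 5)*(n^2 + n - 6) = (n - 5)*(n + 3)*(n - 2)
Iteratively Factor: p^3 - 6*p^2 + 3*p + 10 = (p + 1)*(p^2 - 7*p + 10) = (p - 2)*(p + 1)*(p - 5)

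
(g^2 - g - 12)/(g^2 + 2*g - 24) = (g + 3)/(g + 6)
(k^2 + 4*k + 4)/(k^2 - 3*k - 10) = (k + 2)/(k - 5)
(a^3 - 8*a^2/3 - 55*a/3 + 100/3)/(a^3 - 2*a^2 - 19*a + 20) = (a - 5/3)/(a - 1)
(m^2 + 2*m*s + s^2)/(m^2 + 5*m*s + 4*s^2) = (m + s)/(m + 4*s)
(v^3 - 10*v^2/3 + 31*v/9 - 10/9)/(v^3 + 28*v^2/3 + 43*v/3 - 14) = (3*v^2 - 8*v + 5)/(3*(v^2 + 10*v + 21))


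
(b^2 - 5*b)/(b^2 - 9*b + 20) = b/(b - 4)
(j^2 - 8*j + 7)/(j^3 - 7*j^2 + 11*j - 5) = (j - 7)/(j^2 - 6*j + 5)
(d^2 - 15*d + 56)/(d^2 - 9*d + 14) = (d - 8)/(d - 2)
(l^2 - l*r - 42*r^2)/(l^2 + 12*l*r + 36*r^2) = (l - 7*r)/(l + 6*r)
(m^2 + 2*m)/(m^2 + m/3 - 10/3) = 3*m/(3*m - 5)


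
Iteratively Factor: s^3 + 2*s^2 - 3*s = (s + 3)*(s^2 - s) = s*(s + 3)*(s - 1)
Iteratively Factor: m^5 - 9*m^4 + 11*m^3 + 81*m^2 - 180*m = (m + 3)*(m^4 - 12*m^3 + 47*m^2 - 60*m) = m*(m + 3)*(m^3 - 12*m^2 + 47*m - 60) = m*(m - 4)*(m + 3)*(m^2 - 8*m + 15) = m*(m - 4)*(m - 3)*(m + 3)*(m - 5)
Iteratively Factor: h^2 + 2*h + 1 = (h + 1)*(h + 1)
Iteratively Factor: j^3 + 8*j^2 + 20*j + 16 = (j + 2)*(j^2 + 6*j + 8) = (j + 2)*(j + 4)*(j + 2)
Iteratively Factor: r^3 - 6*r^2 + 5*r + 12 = (r - 3)*(r^2 - 3*r - 4) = (r - 3)*(r + 1)*(r - 4)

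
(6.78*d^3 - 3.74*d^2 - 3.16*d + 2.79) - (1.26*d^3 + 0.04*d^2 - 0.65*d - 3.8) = 5.52*d^3 - 3.78*d^2 - 2.51*d + 6.59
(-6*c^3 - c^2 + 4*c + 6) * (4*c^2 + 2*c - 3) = -24*c^5 - 16*c^4 + 32*c^3 + 35*c^2 - 18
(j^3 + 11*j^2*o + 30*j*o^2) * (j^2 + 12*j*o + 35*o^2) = j^5 + 23*j^4*o + 197*j^3*o^2 + 745*j^2*o^3 + 1050*j*o^4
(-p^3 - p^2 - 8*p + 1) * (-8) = 8*p^3 + 8*p^2 + 64*p - 8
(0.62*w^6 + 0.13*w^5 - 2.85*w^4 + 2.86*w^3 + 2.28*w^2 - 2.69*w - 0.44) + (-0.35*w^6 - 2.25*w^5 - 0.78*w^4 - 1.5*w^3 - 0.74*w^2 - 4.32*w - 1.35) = 0.27*w^6 - 2.12*w^5 - 3.63*w^4 + 1.36*w^3 + 1.54*w^2 - 7.01*w - 1.79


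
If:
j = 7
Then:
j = 7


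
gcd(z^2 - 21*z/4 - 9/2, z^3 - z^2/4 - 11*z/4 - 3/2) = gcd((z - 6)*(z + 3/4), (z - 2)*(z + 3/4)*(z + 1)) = z + 3/4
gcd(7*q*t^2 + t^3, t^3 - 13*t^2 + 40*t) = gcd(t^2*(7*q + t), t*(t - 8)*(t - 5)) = t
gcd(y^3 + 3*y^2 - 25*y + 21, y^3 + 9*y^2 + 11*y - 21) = y^2 + 6*y - 7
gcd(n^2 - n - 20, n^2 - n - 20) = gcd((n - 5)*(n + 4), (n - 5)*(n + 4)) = n^2 - n - 20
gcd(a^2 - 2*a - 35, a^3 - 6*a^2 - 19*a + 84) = a - 7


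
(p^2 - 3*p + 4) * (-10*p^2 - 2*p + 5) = -10*p^4 + 28*p^3 - 29*p^2 - 23*p + 20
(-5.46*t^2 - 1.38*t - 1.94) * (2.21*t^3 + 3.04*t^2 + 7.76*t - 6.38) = -12.0666*t^5 - 19.6482*t^4 - 50.8522*t^3 + 18.2284*t^2 - 6.25*t + 12.3772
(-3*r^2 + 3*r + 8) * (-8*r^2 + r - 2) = 24*r^4 - 27*r^3 - 55*r^2 + 2*r - 16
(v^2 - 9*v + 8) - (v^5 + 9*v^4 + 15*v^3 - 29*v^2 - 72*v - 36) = -v^5 - 9*v^4 - 15*v^3 + 30*v^2 + 63*v + 44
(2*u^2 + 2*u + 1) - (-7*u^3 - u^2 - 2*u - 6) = 7*u^3 + 3*u^2 + 4*u + 7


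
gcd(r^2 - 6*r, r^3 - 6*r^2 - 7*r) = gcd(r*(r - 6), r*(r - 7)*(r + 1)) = r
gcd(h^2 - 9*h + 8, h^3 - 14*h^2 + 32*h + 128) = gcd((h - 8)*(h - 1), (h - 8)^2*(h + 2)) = h - 8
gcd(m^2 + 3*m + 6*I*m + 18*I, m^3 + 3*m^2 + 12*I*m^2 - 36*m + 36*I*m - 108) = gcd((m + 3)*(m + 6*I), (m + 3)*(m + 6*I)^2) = m^2 + m*(3 + 6*I) + 18*I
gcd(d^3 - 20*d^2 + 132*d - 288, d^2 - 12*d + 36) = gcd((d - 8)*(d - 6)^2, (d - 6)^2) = d^2 - 12*d + 36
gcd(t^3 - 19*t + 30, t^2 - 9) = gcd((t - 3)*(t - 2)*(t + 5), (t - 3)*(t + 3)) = t - 3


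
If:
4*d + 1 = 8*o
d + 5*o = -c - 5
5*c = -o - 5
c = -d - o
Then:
No Solution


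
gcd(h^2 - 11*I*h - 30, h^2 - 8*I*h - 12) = h - 6*I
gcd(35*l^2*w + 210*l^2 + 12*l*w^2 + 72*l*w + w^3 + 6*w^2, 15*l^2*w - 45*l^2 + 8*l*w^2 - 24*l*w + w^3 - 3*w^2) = 5*l + w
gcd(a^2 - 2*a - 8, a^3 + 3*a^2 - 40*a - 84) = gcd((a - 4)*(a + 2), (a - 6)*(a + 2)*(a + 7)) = a + 2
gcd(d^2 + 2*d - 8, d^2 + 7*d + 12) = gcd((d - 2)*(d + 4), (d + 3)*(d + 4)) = d + 4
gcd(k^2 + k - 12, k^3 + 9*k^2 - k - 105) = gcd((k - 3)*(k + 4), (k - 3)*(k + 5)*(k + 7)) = k - 3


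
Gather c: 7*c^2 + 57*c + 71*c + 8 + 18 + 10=7*c^2 + 128*c + 36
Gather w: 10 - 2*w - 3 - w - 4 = 3 - 3*w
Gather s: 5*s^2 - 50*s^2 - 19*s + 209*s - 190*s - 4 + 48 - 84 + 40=-45*s^2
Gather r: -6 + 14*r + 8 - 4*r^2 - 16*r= -4*r^2 - 2*r + 2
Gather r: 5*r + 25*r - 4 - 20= 30*r - 24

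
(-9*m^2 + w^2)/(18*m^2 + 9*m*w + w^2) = (-3*m + w)/(6*m + w)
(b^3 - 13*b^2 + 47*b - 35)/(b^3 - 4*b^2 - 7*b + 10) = (b - 7)/(b + 2)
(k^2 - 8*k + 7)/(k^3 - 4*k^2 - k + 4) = (k - 7)/(k^2 - 3*k - 4)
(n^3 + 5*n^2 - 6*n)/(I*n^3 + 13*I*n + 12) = n*(n^2 + 5*n - 6)/(I*n^3 + 13*I*n + 12)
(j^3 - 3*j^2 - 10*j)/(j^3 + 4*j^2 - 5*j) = (j^2 - 3*j - 10)/(j^2 + 4*j - 5)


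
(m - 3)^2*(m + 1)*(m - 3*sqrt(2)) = m^4 - 5*m^3 - 3*sqrt(2)*m^3 + 3*m^2 + 15*sqrt(2)*m^2 - 9*sqrt(2)*m + 9*m - 27*sqrt(2)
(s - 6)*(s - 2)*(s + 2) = s^3 - 6*s^2 - 4*s + 24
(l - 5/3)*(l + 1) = l^2 - 2*l/3 - 5/3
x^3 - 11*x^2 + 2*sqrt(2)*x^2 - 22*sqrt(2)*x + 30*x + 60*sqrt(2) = (x - 6)*(x - 5)*(x + 2*sqrt(2))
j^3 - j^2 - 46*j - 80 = (j - 8)*(j + 2)*(j + 5)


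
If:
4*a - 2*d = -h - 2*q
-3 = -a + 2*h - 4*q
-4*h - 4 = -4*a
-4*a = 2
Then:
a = -1/2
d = -13/8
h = -3/2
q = 1/8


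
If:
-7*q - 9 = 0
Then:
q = -9/7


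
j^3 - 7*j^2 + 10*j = j*(j - 5)*(j - 2)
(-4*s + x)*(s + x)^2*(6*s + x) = -24*s^4 - 46*s^3*x - 19*s^2*x^2 + 4*s*x^3 + x^4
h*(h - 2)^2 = h^3 - 4*h^2 + 4*h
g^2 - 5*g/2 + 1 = (g - 2)*(g - 1/2)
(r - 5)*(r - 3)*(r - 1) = r^3 - 9*r^2 + 23*r - 15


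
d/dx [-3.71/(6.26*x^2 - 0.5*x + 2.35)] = (46.4492*x - 1.855)/(6.26*x^2 - 0.5*x + 2.35)^2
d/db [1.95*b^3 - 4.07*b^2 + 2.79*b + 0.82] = 5.85*b^2 - 8.14*b + 2.79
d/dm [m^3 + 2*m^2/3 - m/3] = 3*m^2 + 4*m/3 - 1/3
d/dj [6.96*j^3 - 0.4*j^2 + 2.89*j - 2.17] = 20.88*j^2 - 0.8*j + 2.89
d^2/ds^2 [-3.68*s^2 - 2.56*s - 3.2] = -7.36000000000000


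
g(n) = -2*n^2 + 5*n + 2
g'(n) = 5 - 4*n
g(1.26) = 5.12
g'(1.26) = -0.04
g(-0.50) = -1.00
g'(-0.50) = 7.00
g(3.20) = -2.48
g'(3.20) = -7.80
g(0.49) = 3.97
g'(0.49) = 3.04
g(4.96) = -22.40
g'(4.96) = -14.84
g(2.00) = 4.00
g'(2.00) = -3.00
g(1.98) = 4.06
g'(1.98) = -2.92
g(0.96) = 4.96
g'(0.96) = 1.16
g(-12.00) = -346.00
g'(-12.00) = 53.00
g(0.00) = 2.00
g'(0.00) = 5.00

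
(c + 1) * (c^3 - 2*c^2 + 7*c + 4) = c^4 - c^3 + 5*c^2 + 11*c + 4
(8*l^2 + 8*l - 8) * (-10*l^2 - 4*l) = -80*l^4 - 112*l^3 + 48*l^2 + 32*l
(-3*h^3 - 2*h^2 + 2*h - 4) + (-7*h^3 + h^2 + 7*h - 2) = -10*h^3 - h^2 + 9*h - 6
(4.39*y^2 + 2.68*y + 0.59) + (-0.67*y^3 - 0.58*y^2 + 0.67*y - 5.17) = -0.67*y^3 + 3.81*y^2 + 3.35*y - 4.58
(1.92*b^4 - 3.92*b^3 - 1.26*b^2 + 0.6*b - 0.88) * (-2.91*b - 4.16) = -5.5872*b^5 + 3.42*b^4 + 19.9738*b^3 + 3.4956*b^2 + 0.0648*b + 3.6608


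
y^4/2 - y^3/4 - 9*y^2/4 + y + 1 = (y/2 + 1)*(y - 2)*(y - 1)*(y + 1/2)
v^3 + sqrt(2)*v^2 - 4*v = v*(v - sqrt(2))*(v + 2*sqrt(2))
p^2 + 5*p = p*(p + 5)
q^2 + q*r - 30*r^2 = (q - 5*r)*(q + 6*r)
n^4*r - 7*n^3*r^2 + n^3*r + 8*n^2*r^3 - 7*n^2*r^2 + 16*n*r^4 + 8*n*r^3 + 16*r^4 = (n - 4*r)^2*(n + r)*(n*r + r)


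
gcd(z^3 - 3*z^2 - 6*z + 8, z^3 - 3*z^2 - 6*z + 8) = z^3 - 3*z^2 - 6*z + 8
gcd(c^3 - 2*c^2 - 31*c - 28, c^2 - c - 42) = c - 7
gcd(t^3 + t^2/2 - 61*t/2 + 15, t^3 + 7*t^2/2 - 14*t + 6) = t^2 + 11*t/2 - 3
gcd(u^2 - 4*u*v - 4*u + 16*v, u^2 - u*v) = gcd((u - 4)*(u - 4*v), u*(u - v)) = 1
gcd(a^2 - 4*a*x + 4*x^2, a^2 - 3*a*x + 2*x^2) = -a + 2*x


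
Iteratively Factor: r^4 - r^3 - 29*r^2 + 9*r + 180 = (r + 3)*(r^3 - 4*r^2 - 17*r + 60) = (r + 3)*(r + 4)*(r^2 - 8*r + 15) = (r - 5)*(r + 3)*(r + 4)*(r - 3)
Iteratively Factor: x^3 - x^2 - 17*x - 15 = (x + 1)*(x^2 - 2*x - 15) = (x - 5)*(x + 1)*(x + 3)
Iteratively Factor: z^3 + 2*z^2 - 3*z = (z - 1)*(z^2 + 3*z) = (z - 1)*(z + 3)*(z)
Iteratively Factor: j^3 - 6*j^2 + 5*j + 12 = (j - 4)*(j^2 - 2*j - 3) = (j - 4)*(j - 3)*(j + 1)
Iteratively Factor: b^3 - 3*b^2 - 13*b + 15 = (b - 5)*(b^2 + 2*b - 3) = (b - 5)*(b + 3)*(b - 1)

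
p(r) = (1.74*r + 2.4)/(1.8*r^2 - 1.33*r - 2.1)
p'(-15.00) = -0.00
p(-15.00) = -0.06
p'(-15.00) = -0.00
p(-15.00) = -0.06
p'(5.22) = -0.08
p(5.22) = 0.29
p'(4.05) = -0.18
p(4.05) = 0.43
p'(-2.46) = 0.01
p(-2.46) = -0.16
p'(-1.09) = 2.36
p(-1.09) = 0.34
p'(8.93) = -0.02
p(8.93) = 0.14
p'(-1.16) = 1.54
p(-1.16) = 0.20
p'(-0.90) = 15.51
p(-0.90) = 1.50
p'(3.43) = -0.32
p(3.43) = 0.58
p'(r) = (1.33 - 3.6*r)*(1.74*r + 2.4)/(1.8*r^2 - 1.33*r - 2.1)^2 + 1.74/(1.8*r^2 - 1.33*r - 2.1) = (3.132*r^2 - 2.3142*r - (1.74*r + 2.4)*(3.6*r - 1.33) - 3.654)/(-1.8*r^2 + 1.33*r + 2.1)^2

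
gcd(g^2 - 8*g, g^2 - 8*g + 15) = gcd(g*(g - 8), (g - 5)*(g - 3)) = 1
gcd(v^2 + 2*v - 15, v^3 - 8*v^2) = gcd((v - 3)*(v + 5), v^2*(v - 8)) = 1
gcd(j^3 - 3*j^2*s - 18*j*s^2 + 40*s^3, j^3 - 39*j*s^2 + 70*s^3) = j^2 - 7*j*s + 10*s^2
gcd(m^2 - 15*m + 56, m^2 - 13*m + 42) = m - 7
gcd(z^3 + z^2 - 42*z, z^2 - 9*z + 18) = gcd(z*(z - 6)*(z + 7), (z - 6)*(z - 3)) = z - 6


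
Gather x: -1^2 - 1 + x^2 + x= x^2 + x - 2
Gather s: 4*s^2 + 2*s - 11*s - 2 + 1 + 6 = 4*s^2 - 9*s + 5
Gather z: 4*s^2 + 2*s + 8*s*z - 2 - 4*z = 4*s^2 + 2*s + z*(8*s - 4) - 2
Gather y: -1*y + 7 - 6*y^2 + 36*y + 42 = -6*y^2 + 35*y + 49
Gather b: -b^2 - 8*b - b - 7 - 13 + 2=-b^2 - 9*b - 18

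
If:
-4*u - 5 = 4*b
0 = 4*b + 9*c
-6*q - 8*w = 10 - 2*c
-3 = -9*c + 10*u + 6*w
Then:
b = w - 19/12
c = 19/27 - 4*w/9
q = -40*w/27 - 116/81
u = 1/3 - w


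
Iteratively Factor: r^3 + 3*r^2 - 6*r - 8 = (r - 2)*(r^2 + 5*r + 4) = (r - 2)*(r + 1)*(r + 4)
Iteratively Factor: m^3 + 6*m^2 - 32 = (m - 2)*(m^2 + 8*m + 16) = (m - 2)*(m + 4)*(m + 4)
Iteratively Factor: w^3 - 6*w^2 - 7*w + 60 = (w - 5)*(w^2 - w - 12) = (w - 5)*(w + 3)*(w - 4)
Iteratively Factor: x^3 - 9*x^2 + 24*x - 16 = (x - 4)*(x^2 - 5*x + 4) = (x - 4)^2*(x - 1)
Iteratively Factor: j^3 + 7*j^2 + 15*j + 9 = (j + 1)*(j^2 + 6*j + 9) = (j + 1)*(j + 3)*(j + 3)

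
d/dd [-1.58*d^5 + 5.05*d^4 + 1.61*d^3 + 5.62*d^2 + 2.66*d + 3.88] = -7.9*d^4 + 20.2*d^3 + 4.83*d^2 + 11.24*d + 2.66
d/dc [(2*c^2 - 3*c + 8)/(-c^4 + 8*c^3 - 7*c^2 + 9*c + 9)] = (4*c^5 - 25*c^4 + 80*c^3 - 195*c^2 + 148*c - 99)/(c^8 - 16*c^7 + 78*c^6 - 130*c^5 + 175*c^4 + 18*c^3 - 45*c^2 + 162*c + 81)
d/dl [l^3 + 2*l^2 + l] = 3*l^2 + 4*l + 1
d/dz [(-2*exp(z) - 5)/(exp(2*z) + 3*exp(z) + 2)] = (2*exp(2*z) + 10*exp(z) + 11)*exp(z)/(exp(4*z) + 6*exp(3*z) + 13*exp(2*z) + 12*exp(z) + 4)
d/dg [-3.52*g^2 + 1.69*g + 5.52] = 1.69 - 7.04*g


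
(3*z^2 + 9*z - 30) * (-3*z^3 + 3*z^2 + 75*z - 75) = -9*z^5 - 18*z^4 + 342*z^3 + 360*z^2 - 2925*z + 2250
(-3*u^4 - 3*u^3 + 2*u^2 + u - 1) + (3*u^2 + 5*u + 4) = -3*u^4 - 3*u^3 + 5*u^2 + 6*u + 3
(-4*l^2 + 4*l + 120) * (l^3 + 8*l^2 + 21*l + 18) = -4*l^5 - 28*l^4 + 68*l^3 + 972*l^2 + 2592*l + 2160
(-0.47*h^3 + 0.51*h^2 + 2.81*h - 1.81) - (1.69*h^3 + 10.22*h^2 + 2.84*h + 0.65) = -2.16*h^3 - 9.71*h^2 - 0.0299999999999998*h - 2.46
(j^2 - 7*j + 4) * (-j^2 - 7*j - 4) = -j^4 + 41*j^2 - 16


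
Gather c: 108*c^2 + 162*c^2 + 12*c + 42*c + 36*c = 270*c^2 + 90*c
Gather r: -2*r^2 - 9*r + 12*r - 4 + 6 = -2*r^2 + 3*r + 2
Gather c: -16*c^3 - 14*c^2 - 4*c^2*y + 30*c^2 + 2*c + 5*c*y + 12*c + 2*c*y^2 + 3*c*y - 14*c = -16*c^3 + c^2*(16 - 4*y) + c*(2*y^2 + 8*y)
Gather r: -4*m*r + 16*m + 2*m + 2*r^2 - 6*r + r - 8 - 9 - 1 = 18*m + 2*r^2 + r*(-4*m - 5) - 18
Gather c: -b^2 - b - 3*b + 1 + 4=-b^2 - 4*b + 5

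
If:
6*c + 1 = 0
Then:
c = -1/6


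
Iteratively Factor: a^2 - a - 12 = (a + 3)*(a - 4)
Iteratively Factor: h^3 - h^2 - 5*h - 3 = (h - 3)*(h^2 + 2*h + 1) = (h - 3)*(h + 1)*(h + 1)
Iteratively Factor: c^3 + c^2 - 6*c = (c - 2)*(c^2 + 3*c) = c*(c - 2)*(c + 3)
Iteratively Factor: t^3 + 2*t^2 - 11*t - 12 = (t + 1)*(t^2 + t - 12) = (t + 1)*(t + 4)*(t - 3)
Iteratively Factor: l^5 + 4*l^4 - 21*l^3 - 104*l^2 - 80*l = (l + 4)*(l^4 - 21*l^2 - 20*l) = (l + 1)*(l + 4)*(l^3 - l^2 - 20*l) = (l - 5)*(l + 1)*(l + 4)*(l^2 + 4*l) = l*(l - 5)*(l + 1)*(l + 4)*(l + 4)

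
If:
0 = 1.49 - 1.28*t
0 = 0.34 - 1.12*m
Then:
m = 0.30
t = 1.16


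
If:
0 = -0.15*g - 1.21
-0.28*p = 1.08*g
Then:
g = -8.07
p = 31.11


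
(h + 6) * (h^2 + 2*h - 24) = h^3 + 8*h^2 - 12*h - 144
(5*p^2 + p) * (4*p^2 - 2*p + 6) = 20*p^4 - 6*p^3 + 28*p^2 + 6*p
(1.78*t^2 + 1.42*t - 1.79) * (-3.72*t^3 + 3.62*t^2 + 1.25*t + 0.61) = -6.6216*t^5 + 1.1612*t^4 + 14.0242*t^3 - 3.619*t^2 - 1.3713*t - 1.0919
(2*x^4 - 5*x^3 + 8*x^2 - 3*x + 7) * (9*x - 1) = 18*x^5 - 47*x^4 + 77*x^3 - 35*x^2 + 66*x - 7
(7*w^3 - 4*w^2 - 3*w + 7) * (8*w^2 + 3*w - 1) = 56*w^5 - 11*w^4 - 43*w^3 + 51*w^2 + 24*w - 7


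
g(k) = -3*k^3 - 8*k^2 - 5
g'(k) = -9*k^2 - 16*k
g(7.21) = -1545.29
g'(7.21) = -583.22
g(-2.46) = -8.75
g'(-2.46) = -15.10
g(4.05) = -335.51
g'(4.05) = -212.42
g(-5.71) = 292.68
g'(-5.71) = -202.08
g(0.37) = -6.25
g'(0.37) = -7.15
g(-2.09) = -12.56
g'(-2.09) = -5.87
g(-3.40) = 20.43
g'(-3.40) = -49.64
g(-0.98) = -9.86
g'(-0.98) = 7.04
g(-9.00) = 1534.00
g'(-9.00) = -585.00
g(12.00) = -6341.00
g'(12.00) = -1488.00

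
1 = 1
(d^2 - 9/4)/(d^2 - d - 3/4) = (2*d + 3)/(2*d + 1)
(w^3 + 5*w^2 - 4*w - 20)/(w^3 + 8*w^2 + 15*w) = (w^2 - 4)/(w*(w + 3))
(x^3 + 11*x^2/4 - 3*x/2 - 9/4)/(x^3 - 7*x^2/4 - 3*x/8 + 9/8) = 2*(x + 3)/(2*x - 3)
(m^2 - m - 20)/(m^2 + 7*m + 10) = (m^2 - m - 20)/(m^2 + 7*m + 10)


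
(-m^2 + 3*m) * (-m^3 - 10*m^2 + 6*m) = m^5 + 7*m^4 - 36*m^3 + 18*m^2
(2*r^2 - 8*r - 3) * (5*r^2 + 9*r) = 10*r^4 - 22*r^3 - 87*r^2 - 27*r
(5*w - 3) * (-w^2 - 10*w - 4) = -5*w^3 - 47*w^2 + 10*w + 12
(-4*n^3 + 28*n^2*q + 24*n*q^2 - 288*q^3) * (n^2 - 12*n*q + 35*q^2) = -4*n^5 + 76*n^4*q - 452*n^3*q^2 + 404*n^2*q^3 + 4296*n*q^4 - 10080*q^5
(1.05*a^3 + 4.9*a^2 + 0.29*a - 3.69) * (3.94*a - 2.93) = 4.137*a^4 + 16.2295*a^3 - 13.2144*a^2 - 15.3883*a + 10.8117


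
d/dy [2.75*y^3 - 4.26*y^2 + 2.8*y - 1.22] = 8.25*y^2 - 8.52*y + 2.8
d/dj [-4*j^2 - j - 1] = -8*j - 1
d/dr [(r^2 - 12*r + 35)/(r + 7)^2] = 2*(13*r - 77)/(r^3 + 21*r^2 + 147*r + 343)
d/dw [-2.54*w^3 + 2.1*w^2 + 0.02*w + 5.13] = -7.62*w^2 + 4.2*w + 0.02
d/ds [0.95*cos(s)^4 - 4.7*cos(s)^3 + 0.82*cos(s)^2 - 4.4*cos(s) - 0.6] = (-3.8*cos(s)^3 + 14.1*cos(s)^2 - 1.64*cos(s) + 4.4)*sin(s)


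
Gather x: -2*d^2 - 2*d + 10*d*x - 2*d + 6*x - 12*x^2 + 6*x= -2*d^2 - 4*d - 12*x^2 + x*(10*d + 12)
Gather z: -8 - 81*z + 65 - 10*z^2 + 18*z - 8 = -10*z^2 - 63*z + 49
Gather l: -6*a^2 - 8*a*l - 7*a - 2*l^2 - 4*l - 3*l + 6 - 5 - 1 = -6*a^2 - 7*a - 2*l^2 + l*(-8*a - 7)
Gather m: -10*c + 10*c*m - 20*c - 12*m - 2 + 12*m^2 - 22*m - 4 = -30*c + 12*m^2 + m*(10*c - 34) - 6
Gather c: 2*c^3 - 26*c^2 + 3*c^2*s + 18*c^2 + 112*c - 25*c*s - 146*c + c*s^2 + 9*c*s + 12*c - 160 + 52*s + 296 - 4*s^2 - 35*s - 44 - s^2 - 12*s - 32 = 2*c^3 + c^2*(3*s - 8) + c*(s^2 - 16*s - 22) - 5*s^2 + 5*s + 60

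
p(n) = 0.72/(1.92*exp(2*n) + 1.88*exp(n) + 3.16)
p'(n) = 0.72*(-3.84*exp(2*n) - 1.88*exp(n))/(1.92*exp(2*n) + 1.88*exp(n) + 3.16)^2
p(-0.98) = 0.17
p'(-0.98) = -0.05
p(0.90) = 0.04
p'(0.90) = -0.05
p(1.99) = 0.01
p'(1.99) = -0.01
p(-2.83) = 0.22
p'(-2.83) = -0.01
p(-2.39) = 0.22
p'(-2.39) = -0.01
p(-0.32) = 0.13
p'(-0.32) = -0.08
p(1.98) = 0.01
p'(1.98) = -0.01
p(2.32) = 0.00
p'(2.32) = -0.01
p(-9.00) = 0.23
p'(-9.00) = 0.00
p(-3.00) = 0.22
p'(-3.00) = -0.00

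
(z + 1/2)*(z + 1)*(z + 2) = z^3 + 7*z^2/2 + 7*z/2 + 1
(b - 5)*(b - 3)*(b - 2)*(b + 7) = b^4 - 3*b^3 - 39*b^2 + 187*b - 210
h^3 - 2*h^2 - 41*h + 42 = (h - 7)*(h - 1)*(h + 6)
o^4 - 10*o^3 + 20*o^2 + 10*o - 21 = (o - 7)*(o - 3)*(o - 1)*(o + 1)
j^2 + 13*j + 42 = (j + 6)*(j + 7)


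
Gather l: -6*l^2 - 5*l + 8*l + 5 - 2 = -6*l^2 + 3*l + 3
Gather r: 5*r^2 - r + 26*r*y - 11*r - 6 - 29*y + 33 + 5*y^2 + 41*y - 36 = 5*r^2 + r*(26*y - 12) + 5*y^2 + 12*y - 9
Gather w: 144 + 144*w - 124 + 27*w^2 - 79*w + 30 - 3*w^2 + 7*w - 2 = 24*w^2 + 72*w + 48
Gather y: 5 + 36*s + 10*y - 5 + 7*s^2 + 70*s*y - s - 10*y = 7*s^2 + 70*s*y + 35*s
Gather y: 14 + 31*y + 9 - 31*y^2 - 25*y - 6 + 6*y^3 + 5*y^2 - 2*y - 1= 6*y^3 - 26*y^2 + 4*y + 16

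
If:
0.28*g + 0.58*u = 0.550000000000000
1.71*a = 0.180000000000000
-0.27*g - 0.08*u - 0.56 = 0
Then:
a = 0.11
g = -2.75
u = 2.27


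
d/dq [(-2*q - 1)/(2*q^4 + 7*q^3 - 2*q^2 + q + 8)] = (-4*q^4 - 14*q^3 + 4*q^2 - 2*q + (2*q + 1)*(8*q^3 + 21*q^2 - 4*q + 1) - 16)/(2*q^4 + 7*q^3 - 2*q^2 + q + 8)^2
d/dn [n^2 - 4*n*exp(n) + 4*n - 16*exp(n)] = -4*n*exp(n) + 2*n - 20*exp(n) + 4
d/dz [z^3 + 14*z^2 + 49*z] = 3*z^2 + 28*z + 49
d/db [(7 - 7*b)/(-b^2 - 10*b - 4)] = 7*(b^2 + 10*b - 2*(b - 1)*(b + 5) + 4)/(b^2 + 10*b + 4)^2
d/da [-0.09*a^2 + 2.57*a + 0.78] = 2.57 - 0.18*a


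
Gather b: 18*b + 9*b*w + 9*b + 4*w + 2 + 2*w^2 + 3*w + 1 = b*(9*w + 27) + 2*w^2 + 7*w + 3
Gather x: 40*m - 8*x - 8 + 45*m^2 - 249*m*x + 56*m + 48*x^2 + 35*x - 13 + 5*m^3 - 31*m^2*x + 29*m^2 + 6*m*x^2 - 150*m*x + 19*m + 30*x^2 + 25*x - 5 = 5*m^3 + 74*m^2 + 115*m + x^2*(6*m + 78) + x*(-31*m^2 - 399*m + 52) - 26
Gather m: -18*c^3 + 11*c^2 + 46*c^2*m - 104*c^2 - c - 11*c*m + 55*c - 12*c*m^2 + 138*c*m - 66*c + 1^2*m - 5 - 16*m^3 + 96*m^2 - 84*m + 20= -18*c^3 - 93*c^2 - 12*c - 16*m^3 + m^2*(96 - 12*c) + m*(46*c^2 + 127*c - 83) + 15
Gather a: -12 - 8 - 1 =-21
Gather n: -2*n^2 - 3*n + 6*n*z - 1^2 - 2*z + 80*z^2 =-2*n^2 + n*(6*z - 3) + 80*z^2 - 2*z - 1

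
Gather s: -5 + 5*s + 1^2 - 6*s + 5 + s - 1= 0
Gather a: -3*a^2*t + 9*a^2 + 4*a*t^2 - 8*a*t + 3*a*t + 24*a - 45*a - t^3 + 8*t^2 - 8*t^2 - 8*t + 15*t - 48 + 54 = a^2*(9 - 3*t) + a*(4*t^2 - 5*t - 21) - t^3 + 7*t + 6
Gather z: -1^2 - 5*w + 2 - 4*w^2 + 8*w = -4*w^2 + 3*w + 1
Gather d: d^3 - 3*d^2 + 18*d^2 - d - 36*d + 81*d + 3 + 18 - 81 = d^3 + 15*d^2 + 44*d - 60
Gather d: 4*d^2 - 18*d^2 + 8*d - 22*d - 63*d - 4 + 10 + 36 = -14*d^2 - 77*d + 42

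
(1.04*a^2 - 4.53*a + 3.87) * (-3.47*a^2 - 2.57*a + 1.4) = -3.6088*a^4 + 13.0463*a^3 - 0.330800000000002*a^2 - 16.2879*a + 5.418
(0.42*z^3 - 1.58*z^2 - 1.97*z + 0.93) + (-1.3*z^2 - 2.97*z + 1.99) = 0.42*z^3 - 2.88*z^2 - 4.94*z + 2.92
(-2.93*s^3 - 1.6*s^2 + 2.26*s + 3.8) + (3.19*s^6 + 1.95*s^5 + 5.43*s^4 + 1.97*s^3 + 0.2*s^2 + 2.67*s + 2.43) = 3.19*s^6 + 1.95*s^5 + 5.43*s^4 - 0.96*s^3 - 1.4*s^2 + 4.93*s + 6.23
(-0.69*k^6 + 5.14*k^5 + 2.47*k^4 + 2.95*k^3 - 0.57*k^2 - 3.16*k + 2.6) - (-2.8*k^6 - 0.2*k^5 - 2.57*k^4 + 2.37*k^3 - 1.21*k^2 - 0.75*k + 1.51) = 2.11*k^6 + 5.34*k^5 + 5.04*k^4 + 0.58*k^3 + 0.64*k^2 - 2.41*k + 1.09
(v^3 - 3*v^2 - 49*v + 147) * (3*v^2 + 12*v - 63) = 3*v^5 + 3*v^4 - 246*v^3 + 42*v^2 + 4851*v - 9261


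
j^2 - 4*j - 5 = (j - 5)*(j + 1)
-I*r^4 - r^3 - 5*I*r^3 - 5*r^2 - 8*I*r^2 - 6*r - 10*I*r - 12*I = (r + 2)*(r + 3)*(r - 2*I)*(-I*r + 1)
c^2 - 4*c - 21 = (c - 7)*(c + 3)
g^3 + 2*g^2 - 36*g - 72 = (g - 6)*(g + 2)*(g + 6)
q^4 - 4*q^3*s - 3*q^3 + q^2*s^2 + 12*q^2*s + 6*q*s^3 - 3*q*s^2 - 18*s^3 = (q - 3)*(q - 3*s)*(q - 2*s)*(q + s)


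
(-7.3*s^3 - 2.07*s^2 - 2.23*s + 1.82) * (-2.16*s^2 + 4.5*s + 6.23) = 15.768*s^5 - 28.3788*s^4 - 49.9772*s^3 - 26.8623*s^2 - 5.7029*s + 11.3386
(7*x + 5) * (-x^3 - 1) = -7*x^4 - 5*x^3 - 7*x - 5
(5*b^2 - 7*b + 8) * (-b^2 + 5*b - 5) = -5*b^4 + 32*b^3 - 68*b^2 + 75*b - 40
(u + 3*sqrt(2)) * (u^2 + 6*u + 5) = u^3 + 3*sqrt(2)*u^2 + 6*u^2 + 5*u + 18*sqrt(2)*u + 15*sqrt(2)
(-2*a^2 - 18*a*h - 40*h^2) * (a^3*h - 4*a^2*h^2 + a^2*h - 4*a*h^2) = -2*a^5*h - 10*a^4*h^2 - 2*a^4*h + 32*a^3*h^3 - 10*a^3*h^2 + 160*a^2*h^4 + 32*a^2*h^3 + 160*a*h^4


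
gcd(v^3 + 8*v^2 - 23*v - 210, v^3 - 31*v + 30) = v^2 + v - 30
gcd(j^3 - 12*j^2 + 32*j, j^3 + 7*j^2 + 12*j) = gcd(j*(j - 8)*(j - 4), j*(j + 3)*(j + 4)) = j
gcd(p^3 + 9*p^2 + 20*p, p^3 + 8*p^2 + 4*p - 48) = p + 4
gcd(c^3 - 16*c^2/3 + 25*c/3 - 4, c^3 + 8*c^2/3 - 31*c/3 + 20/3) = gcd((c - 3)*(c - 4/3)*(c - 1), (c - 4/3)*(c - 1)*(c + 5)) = c^2 - 7*c/3 + 4/3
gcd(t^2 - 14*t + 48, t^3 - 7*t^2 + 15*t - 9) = 1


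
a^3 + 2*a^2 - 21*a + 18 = (a - 3)*(a - 1)*(a + 6)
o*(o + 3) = o^2 + 3*o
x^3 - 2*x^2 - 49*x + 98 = (x - 7)*(x - 2)*(x + 7)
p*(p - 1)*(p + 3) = p^3 + 2*p^2 - 3*p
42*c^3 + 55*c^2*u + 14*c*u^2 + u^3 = (c + u)*(6*c + u)*(7*c + u)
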